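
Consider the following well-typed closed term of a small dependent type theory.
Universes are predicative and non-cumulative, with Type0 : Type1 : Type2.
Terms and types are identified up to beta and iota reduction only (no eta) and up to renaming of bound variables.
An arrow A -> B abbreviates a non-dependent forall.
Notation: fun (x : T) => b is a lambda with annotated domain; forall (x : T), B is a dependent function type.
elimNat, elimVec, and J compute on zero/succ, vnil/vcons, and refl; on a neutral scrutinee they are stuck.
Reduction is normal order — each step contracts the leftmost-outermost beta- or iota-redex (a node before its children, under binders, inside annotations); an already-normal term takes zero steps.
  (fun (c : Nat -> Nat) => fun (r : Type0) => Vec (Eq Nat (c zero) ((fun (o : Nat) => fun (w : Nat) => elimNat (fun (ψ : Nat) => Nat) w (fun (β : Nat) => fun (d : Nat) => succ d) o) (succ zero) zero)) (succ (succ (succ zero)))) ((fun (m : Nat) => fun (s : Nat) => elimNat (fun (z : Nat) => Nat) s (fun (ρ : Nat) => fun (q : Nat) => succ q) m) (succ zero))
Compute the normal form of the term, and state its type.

resulting normal form:
  fun (c : Type0) => Vec (Eq Nat (succ zero) (succ zero)) (succ (succ (succ zero)))
the term's type:
  Type0 -> Type0


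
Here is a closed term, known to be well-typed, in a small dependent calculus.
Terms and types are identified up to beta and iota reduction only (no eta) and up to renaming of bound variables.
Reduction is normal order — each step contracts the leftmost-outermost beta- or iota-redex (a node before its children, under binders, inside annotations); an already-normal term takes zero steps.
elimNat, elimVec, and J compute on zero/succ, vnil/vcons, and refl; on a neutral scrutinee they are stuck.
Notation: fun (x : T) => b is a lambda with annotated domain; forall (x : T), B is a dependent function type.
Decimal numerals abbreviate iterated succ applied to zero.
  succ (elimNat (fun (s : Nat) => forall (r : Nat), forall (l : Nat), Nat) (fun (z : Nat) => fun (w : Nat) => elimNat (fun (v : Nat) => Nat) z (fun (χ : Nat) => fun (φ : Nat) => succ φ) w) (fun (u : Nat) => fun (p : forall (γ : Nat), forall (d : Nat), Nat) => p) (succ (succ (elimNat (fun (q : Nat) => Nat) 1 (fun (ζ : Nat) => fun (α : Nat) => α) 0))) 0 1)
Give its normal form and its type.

reduced normal form:
  2
the term's type:
  Nat


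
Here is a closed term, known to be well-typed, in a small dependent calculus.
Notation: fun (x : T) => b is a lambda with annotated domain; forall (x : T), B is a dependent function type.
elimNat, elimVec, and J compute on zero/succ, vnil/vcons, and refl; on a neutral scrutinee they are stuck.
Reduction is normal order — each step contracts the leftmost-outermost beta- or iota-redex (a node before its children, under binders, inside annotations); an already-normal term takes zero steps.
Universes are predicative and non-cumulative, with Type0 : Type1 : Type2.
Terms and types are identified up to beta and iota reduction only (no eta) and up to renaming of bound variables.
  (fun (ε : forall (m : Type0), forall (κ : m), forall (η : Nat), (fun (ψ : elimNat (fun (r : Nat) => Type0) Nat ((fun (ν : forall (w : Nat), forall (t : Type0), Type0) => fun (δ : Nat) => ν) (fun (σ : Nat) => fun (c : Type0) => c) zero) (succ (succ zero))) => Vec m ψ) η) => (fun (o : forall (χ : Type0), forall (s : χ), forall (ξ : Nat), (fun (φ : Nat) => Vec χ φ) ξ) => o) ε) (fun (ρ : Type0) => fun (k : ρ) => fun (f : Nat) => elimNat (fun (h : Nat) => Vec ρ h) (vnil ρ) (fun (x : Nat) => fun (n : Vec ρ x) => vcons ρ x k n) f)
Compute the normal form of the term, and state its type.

resulting normal form:
  fun (ε : Type0) => fun (m : ε) => fun (κ : Nat) => elimNat (fun (η : Nat) => Vec ε η) (vnil ε) (fun (ψ : Nat) => fun (r : Vec ε ψ) => vcons ε ψ m r) κ
type:
  forall (ε : Type0), forall (m : ε), forall (κ : Nat), Vec ε κ
observation: the leftmost-outermost redex is a beta-redex, and normalization takes 2 steps.


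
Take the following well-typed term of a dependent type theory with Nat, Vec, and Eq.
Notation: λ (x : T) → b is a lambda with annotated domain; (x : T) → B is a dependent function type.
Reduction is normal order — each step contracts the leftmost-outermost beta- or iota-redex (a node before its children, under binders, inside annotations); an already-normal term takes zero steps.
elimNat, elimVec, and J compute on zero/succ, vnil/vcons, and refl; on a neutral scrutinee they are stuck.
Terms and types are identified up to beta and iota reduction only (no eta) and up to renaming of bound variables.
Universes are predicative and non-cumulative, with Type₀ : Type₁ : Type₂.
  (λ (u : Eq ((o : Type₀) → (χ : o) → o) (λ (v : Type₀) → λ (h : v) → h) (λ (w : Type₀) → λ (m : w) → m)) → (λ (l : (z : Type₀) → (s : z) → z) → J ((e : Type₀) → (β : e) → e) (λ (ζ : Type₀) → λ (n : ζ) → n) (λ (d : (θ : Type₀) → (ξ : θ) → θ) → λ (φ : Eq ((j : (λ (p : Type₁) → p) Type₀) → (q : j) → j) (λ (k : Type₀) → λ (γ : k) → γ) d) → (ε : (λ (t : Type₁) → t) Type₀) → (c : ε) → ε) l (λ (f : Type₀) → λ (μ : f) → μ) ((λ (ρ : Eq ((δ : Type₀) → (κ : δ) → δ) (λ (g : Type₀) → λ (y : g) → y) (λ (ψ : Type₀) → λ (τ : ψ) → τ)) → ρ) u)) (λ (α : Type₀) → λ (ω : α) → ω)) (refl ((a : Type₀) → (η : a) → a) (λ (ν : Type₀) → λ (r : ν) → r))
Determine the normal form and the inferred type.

reduced normal form:
  λ (u : Type₀) → λ (o : u) → o
the term's type:
  (u : Type₀) → (o : u) → u


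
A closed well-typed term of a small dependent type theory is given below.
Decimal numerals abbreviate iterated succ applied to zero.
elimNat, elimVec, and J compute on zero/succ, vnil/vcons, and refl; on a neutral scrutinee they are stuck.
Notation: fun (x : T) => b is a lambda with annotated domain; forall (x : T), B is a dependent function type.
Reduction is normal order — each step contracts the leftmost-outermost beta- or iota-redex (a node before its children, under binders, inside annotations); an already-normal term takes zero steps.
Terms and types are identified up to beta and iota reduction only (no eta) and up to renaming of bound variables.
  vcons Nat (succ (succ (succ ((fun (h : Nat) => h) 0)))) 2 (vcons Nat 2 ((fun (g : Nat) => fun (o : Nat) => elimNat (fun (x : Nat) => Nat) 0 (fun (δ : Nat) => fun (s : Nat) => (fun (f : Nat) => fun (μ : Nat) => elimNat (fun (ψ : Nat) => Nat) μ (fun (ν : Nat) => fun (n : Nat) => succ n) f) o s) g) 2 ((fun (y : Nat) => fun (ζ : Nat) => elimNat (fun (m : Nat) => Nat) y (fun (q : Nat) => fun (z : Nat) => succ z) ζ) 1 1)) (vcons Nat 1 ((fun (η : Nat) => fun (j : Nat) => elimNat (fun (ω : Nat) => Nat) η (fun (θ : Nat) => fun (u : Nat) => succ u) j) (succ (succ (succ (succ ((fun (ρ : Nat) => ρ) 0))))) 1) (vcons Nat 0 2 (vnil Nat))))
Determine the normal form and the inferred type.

resulting normal form:
  vcons Nat 3 2 (vcons Nat 2 4 (vcons Nat 1 5 (vcons Nat 0 2 (vnil Nat))))
type:
  Vec Nat 4


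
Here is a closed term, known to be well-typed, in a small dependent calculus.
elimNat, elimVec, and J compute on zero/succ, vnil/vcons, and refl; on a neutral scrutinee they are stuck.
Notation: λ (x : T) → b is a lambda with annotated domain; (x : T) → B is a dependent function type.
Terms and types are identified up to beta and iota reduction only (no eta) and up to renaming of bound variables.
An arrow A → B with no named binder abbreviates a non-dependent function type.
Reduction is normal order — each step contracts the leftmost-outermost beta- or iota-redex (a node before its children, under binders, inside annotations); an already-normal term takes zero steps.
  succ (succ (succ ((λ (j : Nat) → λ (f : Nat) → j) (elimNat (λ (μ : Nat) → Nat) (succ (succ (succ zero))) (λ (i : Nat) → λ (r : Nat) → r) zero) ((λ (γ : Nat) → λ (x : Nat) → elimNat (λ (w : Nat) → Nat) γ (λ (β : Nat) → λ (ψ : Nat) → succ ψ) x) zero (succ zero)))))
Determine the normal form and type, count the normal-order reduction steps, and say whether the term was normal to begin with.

reduced normal form:
  succ (succ (succ (succ (succ (succ zero)))))
type:
  Nat
steps to reach normal form (normal order): 3
already normal: no
first redex: a beta-redex


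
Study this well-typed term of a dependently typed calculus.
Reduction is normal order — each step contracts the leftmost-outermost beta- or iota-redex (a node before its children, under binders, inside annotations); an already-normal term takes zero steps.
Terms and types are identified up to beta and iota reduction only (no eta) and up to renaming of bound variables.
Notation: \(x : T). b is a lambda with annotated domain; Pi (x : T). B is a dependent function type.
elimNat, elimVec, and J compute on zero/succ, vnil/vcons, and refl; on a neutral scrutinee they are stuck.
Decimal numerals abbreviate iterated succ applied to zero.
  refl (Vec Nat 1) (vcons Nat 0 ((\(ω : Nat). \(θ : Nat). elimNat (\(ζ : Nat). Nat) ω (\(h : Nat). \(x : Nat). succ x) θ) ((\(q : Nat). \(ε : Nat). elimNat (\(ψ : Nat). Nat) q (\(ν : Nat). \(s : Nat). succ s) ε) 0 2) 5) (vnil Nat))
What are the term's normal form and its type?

normal form:
  refl (Vec Nat 1) (vcons Nat 0 7 (vnil Nat))
the term's type:
  Eq (Vec Nat 1) (vcons Nat 0 7 (vnil Nat)) (vcons Nat 0 7 (vnil Nat))


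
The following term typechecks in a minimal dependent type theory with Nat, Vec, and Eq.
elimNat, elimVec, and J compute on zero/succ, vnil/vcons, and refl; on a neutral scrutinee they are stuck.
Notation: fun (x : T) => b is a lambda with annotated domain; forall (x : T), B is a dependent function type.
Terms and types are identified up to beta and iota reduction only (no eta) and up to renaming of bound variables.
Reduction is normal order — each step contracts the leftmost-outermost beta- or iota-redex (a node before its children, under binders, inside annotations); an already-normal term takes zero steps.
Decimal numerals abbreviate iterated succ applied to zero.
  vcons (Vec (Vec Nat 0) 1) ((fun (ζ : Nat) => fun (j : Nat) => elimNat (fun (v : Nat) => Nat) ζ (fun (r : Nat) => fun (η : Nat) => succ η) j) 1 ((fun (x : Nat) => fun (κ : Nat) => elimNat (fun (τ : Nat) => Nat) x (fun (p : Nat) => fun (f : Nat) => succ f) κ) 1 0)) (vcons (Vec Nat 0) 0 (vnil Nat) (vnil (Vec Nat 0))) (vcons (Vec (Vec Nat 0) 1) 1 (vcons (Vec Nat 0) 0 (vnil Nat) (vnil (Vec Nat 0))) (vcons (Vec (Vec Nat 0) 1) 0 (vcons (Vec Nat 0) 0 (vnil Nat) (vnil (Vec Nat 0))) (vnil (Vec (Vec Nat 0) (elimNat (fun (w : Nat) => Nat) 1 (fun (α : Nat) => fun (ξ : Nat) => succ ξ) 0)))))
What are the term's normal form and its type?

normal form:
  vcons (Vec (Vec Nat 0) 1) 2 (vcons (Vec Nat 0) 0 (vnil Nat) (vnil (Vec Nat 0))) (vcons (Vec (Vec Nat 0) 1) 1 (vcons (Vec Nat 0) 0 (vnil Nat) (vnil (Vec Nat 0))) (vcons (Vec (Vec Nat 0) 1) 0 (vcons (Vec Nat 0) 0 (vnil Nat) (vnil (Vec Nat 0))) (vnil (Vec (Vec Nat 0) 1))))
inferred type:
  Vec (Vec (Vec Nat 0) 1) 3
observation: 10 normal-order steps separate the term from its normal form.


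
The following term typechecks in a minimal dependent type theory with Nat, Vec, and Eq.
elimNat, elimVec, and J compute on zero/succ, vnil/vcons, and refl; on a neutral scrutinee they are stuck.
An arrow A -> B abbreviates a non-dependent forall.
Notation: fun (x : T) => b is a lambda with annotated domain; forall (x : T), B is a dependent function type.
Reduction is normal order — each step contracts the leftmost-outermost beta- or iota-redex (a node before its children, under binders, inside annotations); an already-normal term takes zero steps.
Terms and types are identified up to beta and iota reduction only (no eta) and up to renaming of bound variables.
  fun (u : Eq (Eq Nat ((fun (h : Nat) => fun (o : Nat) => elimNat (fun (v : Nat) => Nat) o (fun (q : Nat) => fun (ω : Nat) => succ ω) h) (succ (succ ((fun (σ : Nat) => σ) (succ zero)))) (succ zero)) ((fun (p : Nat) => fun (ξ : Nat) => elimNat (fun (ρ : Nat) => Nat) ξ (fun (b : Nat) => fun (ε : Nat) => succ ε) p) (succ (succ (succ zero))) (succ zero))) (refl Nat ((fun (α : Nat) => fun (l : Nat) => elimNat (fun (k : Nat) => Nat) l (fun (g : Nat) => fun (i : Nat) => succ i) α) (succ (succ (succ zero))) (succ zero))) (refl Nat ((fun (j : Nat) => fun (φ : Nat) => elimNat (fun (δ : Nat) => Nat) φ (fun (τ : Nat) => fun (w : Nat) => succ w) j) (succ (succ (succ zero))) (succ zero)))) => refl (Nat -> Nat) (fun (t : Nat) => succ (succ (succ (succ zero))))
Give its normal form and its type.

resulting normal form:
  fun (u : Eq (Eq Nat (succ (succ (succ (succ zero)))) (succ (succ (succ (succ zero))))) (refl Nat (succ (succ (succ (succ zero))))) (refl Nat (succ (succ (succ (succ zero)))))) => refl (Nat -> Nat) (fun (h : Nat) => succ (succ (succ (succ zero))))
the term's type:
  Eq (Eq Nat (succ (succ (succ (succ zero)))) (succ (succ (succ (succ zero))))) (refl Nat (succ (succ (succ (succ zero))))) (refl Nat (succ (succ (succ (succ zero))))) -> Eq (Nat -> Nat) (fun (u : Nat) => succ (succ (succ (succ zero)))) (fun (h : Nat) => succ (succ (succ (succ zero))))
observation: the first redex contracted is a beta-redex; the normal form is reached in 49 normal-order steps.


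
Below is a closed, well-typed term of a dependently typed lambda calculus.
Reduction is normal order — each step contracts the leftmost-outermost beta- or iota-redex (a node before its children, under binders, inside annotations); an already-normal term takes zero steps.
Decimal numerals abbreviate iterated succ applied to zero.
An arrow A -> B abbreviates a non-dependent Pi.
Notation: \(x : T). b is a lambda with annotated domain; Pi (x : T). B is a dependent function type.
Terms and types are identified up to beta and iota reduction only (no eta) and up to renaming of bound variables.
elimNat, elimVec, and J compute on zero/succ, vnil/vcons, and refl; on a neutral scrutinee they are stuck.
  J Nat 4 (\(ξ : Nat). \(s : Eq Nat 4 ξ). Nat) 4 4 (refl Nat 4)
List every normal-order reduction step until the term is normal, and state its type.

normal-order reduction:
  J Nat 4 (\(ξ : Nat). \(s : Eq Nat 4 ξ). Nat) 4 4 (refl Nat 4)
  ~> 4
inferred type:
  Nat


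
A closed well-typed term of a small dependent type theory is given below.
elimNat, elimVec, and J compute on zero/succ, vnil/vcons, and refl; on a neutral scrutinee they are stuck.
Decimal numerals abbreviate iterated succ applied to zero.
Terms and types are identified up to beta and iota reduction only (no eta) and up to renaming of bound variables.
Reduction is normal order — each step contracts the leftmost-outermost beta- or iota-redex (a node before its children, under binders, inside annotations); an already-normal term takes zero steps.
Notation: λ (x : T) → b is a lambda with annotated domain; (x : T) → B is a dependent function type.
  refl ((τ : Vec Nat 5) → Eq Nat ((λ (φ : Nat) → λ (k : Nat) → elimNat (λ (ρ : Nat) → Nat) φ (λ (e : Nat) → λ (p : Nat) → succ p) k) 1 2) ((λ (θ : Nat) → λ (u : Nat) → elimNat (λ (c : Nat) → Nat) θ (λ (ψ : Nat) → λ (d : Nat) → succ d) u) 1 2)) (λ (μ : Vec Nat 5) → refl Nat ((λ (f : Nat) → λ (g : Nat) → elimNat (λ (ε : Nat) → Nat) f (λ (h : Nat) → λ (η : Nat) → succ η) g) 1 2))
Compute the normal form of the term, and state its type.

resulting normal form:
  refl ((τ : Vec Nat 5) → Eq Nat 3 3) (λ (φ : Vec Nat 5) → refl Nat 3)
the term's type:
  Eq ((τ : Vec Nat 5) → Eq Nat 3 3) (λ (φ : Vec Nat 5) → refl Nat 3) (λ (k : Vec Nat 5) → refl Nat 3)
observation: 27 normal-order steps normalize the term, beginning with a beta-redex.


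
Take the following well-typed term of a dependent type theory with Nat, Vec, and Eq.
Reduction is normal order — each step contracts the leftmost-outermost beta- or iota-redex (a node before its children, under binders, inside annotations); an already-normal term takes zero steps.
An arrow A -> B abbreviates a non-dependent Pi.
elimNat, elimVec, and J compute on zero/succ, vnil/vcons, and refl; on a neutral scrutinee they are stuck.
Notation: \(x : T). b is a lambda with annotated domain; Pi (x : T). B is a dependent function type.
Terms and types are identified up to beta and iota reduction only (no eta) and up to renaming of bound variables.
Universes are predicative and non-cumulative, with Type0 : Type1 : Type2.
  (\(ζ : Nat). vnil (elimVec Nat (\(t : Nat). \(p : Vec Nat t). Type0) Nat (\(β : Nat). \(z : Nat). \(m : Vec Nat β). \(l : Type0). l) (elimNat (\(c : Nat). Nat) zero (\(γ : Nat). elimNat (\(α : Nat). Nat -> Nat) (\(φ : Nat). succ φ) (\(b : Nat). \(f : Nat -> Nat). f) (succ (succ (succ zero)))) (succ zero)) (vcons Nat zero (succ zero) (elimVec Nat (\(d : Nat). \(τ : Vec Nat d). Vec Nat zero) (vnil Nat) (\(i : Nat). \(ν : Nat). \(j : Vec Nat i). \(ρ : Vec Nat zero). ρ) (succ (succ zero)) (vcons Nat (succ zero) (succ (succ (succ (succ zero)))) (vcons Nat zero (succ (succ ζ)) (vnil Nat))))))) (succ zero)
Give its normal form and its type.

reduced normal form:
  vnil Nat
the term's type:
  Vec Nat zero
observation: the first redex contracted is a beta-redex; the normal form is reached in 18 normal-order steps.


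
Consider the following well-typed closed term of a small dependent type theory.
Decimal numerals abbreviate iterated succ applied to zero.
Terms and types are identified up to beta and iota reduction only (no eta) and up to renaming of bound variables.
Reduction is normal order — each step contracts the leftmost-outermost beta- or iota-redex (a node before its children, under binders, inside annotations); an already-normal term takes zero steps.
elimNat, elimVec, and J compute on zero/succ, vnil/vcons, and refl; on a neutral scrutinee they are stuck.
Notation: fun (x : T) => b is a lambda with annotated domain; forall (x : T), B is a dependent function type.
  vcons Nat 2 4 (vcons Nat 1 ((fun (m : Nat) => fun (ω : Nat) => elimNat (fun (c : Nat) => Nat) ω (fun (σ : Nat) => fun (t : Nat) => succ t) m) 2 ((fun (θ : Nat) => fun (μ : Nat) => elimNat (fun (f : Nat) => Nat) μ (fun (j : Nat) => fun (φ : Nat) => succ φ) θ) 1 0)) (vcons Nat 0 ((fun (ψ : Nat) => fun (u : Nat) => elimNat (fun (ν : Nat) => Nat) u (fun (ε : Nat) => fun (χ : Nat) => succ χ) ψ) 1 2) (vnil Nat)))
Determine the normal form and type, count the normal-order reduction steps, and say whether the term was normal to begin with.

resulting normal form:
  vcons Nat 2 4 (vcons Nat 1 3 (vcons Nat 0 3 (vnil Nat)))
inferred type:
  Vec Nat 3
reduction steps (normal order): 21
term was already normal: no
first contracted redex: a beta-redex


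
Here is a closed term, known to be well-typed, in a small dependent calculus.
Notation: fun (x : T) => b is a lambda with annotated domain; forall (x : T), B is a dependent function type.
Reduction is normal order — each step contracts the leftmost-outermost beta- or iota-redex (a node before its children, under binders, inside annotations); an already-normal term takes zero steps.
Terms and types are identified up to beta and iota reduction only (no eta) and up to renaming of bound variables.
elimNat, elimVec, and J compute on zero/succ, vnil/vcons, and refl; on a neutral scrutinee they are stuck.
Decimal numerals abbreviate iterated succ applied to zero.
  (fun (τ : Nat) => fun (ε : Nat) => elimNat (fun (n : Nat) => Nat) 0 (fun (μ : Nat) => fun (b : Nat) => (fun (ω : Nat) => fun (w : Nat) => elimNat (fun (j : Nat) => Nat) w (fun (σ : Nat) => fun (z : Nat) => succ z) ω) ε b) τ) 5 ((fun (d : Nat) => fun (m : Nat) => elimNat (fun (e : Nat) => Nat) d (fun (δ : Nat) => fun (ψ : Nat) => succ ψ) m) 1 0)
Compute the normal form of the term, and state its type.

normal form:
  5
the term's type:
  Nat
observation: 63 normal-order steps separate the term from its normal form.


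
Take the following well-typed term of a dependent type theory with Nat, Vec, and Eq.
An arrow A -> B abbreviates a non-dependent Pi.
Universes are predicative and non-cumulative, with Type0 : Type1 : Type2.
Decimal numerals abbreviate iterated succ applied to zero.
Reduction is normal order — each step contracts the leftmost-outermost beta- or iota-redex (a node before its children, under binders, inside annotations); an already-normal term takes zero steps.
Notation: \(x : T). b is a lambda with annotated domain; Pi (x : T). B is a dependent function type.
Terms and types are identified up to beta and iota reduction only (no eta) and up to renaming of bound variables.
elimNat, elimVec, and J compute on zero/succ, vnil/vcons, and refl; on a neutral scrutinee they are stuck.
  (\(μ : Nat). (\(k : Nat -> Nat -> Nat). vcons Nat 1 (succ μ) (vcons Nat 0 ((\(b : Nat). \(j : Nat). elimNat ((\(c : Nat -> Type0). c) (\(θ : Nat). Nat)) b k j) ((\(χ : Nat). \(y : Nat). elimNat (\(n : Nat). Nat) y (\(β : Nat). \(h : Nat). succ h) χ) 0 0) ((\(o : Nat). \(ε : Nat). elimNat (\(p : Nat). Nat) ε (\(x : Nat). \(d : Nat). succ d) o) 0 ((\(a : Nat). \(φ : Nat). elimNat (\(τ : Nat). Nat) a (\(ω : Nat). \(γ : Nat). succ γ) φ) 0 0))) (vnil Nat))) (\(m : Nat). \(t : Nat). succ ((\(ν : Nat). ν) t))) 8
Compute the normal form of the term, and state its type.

reduced normal form:
  vcons Nat 1 9 (vcons Nat 0 0 (vnil Nat))
inferred type:
  Vec Nat 2


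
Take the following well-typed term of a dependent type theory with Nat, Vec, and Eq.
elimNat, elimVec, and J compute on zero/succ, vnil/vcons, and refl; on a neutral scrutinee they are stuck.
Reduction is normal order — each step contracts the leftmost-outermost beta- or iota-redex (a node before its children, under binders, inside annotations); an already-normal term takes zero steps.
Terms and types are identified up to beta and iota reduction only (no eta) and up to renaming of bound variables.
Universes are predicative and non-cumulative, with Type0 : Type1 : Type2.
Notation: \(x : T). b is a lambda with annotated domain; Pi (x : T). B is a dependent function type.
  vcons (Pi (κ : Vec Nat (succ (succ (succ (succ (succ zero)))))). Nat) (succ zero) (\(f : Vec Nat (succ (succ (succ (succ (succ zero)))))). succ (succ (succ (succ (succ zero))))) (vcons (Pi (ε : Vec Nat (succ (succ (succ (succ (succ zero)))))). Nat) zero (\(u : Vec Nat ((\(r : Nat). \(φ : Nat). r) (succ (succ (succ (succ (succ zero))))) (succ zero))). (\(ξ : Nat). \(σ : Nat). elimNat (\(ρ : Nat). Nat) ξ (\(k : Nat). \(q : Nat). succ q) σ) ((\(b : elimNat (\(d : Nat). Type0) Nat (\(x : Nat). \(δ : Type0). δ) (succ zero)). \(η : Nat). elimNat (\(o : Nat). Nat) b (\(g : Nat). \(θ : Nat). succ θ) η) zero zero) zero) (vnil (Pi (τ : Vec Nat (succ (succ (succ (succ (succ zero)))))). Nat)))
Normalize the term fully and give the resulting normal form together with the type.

reduced normal form:
  vcons (Pi (κ : Vec Nat (succ (succ (succ (succ (succ zero)))))). Nat) (succ zero) (\(f : Vec Nat (succ (succ (succ (succ (succ zero)))))). succ (succ (succ (succ (succ zero))))) (vcons (Pi (ε : Vec Nat (succ (succ (succ (succ (succ zero)))))). Nat) zero (\(u : Vec Nat (succ (succ (succ (succ (succ zero)))))). zero) (vnil (Pi (r : Vec Nat (succ (succ (succ (succ (succ zero)))))). Nat)))
the term's type:
  Vec (Pi (κ : Vec Nat (succ (succ (succ (succ (succ zero)))))). Nat) (succ (succ zero))
observation: 8 normal-order steps normalize the term, beginning with a beta-redex.


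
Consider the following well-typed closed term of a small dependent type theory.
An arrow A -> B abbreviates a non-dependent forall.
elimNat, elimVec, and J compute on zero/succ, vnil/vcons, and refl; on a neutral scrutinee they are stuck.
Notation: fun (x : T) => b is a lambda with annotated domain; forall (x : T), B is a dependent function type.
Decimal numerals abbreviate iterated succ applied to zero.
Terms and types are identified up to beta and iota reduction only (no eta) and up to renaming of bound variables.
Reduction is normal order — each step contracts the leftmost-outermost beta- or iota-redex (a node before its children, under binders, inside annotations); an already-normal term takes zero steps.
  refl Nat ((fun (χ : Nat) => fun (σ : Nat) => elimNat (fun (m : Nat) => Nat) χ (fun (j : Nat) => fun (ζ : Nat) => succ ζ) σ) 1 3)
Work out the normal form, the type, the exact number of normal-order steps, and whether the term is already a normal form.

resulting normal form:
  refl Nat 4
type:
  Eq Nat 4 4
reduction steps (normal order): 12
already normal: no
first contracted redex: a beta-redex


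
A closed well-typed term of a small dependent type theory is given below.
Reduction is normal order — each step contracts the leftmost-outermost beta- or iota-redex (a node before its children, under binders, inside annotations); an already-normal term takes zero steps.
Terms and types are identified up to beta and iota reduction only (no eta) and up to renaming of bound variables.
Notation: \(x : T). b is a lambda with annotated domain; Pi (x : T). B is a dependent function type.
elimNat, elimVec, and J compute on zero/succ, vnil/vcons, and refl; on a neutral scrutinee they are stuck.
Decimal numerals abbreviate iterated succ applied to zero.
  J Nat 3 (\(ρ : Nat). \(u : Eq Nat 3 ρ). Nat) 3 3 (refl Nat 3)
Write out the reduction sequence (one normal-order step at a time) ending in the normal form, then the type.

normal-order reduction sequence:
  J Nat 3 (\(ρ : Nat). \(u : Eq Nat 3 ρ). Nat) 3 3 (refl Nat 3)
  ~> 3
type:
  Nat


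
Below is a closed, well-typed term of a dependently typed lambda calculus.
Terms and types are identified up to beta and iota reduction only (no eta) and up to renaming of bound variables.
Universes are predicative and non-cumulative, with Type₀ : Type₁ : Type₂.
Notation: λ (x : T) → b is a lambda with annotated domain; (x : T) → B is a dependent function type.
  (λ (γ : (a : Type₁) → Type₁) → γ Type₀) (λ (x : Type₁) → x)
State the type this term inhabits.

type:
  Type₁


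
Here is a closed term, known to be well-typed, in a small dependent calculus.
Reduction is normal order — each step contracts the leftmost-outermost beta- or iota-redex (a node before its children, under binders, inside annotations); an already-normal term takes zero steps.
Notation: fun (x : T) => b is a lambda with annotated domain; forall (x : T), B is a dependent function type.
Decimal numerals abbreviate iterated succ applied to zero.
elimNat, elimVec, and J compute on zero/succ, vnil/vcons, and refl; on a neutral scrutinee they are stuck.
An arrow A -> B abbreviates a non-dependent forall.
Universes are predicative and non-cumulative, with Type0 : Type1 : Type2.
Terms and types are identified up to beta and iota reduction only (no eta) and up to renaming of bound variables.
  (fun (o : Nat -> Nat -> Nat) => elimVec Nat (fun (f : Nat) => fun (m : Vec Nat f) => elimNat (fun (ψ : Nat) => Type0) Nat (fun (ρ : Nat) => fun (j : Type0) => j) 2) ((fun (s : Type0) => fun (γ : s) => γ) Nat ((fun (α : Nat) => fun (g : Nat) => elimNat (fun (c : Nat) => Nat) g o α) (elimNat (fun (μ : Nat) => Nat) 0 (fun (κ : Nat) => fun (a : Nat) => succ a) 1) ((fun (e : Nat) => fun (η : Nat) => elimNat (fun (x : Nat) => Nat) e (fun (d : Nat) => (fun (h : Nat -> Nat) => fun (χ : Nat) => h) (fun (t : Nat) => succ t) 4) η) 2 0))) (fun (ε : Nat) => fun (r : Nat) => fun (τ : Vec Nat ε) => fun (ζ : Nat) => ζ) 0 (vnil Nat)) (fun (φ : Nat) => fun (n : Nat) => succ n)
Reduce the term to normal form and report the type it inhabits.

resulting normal form:
  3
type:
  Nat
observation: contracting a beta-redex first, the term normalizes in 17 steps.


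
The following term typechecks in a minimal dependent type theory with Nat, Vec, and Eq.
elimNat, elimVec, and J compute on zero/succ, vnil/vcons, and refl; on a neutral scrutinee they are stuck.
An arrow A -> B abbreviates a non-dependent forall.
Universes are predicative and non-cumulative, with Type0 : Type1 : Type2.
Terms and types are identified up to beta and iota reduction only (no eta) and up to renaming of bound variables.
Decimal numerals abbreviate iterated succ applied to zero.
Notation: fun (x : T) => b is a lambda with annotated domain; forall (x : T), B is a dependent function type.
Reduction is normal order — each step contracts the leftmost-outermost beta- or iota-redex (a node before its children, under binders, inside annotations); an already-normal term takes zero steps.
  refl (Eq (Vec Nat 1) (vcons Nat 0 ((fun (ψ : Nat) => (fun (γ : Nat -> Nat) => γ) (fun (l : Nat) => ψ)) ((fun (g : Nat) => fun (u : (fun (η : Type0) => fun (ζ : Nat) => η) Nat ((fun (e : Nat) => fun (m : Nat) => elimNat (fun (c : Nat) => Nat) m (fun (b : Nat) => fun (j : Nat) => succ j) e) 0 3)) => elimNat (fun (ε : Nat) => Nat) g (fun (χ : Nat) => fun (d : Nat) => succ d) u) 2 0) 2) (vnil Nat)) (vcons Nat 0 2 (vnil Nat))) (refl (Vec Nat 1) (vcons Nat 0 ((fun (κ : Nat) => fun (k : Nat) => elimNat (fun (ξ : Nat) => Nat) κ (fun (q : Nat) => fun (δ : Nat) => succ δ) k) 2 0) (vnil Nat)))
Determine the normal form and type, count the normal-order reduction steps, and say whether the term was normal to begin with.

normal form:
  refl (Eq (Vec Nat 1) (vcons Nat 0 2 (vnil Nat)) (vcons Nat 0 2 (vnil Nat))) (refl (Vec Nat 1) (vcons Nat 0 2 (vnil Nat)))
type:
  Eq (Eq (Vec Nat 1) (vcons Nat 0 2 (vnil Nat)) (vcons Nat 0 2 (vnil Nat))) (refl (Vec Nat 1) (vcons Nat 0 2 (vnil Nat))) (refl (Vec Nat 1) (vcons Nat 0 2 (vnil Nat)))
reduction steps (normal order): 9
already normal: no
first contracted redex: a beta-redex


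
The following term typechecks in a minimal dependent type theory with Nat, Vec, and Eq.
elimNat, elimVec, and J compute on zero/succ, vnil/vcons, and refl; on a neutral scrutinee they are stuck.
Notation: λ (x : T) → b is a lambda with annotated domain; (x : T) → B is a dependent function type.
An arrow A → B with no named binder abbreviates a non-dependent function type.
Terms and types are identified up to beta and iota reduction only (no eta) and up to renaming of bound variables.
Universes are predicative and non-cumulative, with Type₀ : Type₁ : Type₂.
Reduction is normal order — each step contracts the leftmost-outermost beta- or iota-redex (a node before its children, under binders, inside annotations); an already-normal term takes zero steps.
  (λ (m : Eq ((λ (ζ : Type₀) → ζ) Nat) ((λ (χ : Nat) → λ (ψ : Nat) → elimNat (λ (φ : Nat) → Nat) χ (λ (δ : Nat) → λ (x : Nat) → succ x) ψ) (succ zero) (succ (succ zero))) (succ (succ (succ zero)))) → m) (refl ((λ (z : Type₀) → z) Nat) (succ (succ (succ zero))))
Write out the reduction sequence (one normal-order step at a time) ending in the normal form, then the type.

normal-order reduction sequence:
  (λ (m : Eq ((λ (ζ : Type₀) → ζ) Nat) ((λ (χ : Nat) → λ (ψ : Nat) → elimNat (λ (φ : Nat) → Nat) χ (λ (δ : Nat) → λ (x : Nat) → succ x) ψ) (succ zero) (succ (succ zero))) (succ (succ (succ zero)))) → m) (refl ((λ (z : Type₀) → z) Nat) (succ (succ (succ zero))))
  ~> refl ((λ (m : Type₀) → m) Nat) (succ (succ (succ zero)))
  ~> refl Nat (succ (succ (succ zero)))
inferred type:
  Eq Nat (succ (succ (succ zero))) (succ (succ (succ zero)))


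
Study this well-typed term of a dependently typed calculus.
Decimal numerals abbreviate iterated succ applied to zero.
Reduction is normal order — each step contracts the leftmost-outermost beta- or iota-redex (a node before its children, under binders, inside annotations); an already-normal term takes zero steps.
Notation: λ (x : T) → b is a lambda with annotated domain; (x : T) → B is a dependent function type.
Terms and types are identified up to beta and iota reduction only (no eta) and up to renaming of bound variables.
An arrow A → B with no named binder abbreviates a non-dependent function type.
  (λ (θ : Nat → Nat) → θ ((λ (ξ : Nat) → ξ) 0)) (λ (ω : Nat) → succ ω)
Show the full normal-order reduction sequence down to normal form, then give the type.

normal-order reduction:
  (λ (θ : Nat → Nat) → θ ((λ (ξ : Nat) → ξ) 0)) (λ (ω : Nat) → succ ω)
  ~> (λ (θ : Nat) → succ θ) ((λ (ξ : Nat) → ξ) 0)
  ~> succ ((λ (θ : Nat) → θ) 0)
  ~> 1
the term's type:
  Nat


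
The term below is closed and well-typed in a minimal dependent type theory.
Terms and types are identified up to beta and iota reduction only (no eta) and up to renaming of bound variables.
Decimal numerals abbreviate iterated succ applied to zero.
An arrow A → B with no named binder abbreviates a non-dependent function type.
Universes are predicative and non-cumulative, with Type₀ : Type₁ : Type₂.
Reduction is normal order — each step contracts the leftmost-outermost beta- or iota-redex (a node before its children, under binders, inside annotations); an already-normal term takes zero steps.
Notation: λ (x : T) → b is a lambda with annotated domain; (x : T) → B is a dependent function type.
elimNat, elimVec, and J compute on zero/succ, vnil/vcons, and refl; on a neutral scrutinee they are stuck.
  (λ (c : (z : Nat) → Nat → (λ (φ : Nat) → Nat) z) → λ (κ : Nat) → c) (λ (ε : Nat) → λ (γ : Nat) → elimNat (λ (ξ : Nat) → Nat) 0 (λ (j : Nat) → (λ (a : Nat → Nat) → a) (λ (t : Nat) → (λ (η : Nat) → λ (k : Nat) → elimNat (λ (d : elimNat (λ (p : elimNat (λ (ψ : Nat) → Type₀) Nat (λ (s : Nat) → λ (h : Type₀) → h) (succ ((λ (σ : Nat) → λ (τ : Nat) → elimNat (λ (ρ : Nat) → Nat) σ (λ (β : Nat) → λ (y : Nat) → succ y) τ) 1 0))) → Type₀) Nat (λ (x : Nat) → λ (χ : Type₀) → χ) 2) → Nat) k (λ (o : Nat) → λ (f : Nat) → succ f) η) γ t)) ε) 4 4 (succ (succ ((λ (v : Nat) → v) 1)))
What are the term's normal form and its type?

normal form:
  12
inferred type:
  Nat


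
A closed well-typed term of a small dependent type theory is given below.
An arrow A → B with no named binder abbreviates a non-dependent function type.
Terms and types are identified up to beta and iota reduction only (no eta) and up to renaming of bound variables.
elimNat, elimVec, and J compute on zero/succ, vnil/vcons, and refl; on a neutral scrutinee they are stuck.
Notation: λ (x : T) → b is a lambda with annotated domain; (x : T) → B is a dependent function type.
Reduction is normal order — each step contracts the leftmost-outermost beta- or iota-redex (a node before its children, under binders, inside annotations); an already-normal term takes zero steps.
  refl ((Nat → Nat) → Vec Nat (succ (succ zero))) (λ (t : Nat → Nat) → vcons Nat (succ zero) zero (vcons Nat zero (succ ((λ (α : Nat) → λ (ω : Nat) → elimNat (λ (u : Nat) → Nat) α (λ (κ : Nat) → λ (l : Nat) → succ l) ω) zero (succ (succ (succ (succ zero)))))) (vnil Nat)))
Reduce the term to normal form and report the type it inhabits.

normal form:
  refl ((Nat → Nat) → Vec Nat (succ (succ zero))) (λ (t : Nat → Nat) → vcons Nat (succ zero) zero (vcons Nat zero (succ (succ (succ (succ (succ zero))))) (vnil Nat)))
the term's type:
  Eq ((Nat → Nat) → Vec Nat (succ (succ zero))) (λ (t : Nat → Nat) → vcons Nat (succ zero) zero (vcons Nat zero (succ (succ (succ (succ (succ zero))))) (vnil Nat))) (λ (α : Nat → Nat) → vcons Nat (succ zero) zero (vcons Nat zero (succ (succ (succ (succ (succ zero))))) (vnil Nat)))
observation: 15 normal-order steps separate the term from its normal form.


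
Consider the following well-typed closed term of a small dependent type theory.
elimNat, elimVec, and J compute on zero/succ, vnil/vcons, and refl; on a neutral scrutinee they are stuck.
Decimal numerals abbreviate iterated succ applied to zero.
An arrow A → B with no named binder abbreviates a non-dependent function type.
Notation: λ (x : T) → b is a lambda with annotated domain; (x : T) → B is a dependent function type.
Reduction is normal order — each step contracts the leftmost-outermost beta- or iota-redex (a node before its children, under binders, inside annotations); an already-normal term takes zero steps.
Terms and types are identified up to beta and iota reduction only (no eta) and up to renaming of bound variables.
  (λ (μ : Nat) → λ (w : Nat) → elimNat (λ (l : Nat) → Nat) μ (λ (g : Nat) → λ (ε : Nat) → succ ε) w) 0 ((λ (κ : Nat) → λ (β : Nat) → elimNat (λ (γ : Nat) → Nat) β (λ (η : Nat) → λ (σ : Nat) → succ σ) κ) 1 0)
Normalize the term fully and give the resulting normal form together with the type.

reduced normal form:
  1
the term's type:
  Nat
observation: 12 normal-order steps normalize the term, beginning with a beta-redex.


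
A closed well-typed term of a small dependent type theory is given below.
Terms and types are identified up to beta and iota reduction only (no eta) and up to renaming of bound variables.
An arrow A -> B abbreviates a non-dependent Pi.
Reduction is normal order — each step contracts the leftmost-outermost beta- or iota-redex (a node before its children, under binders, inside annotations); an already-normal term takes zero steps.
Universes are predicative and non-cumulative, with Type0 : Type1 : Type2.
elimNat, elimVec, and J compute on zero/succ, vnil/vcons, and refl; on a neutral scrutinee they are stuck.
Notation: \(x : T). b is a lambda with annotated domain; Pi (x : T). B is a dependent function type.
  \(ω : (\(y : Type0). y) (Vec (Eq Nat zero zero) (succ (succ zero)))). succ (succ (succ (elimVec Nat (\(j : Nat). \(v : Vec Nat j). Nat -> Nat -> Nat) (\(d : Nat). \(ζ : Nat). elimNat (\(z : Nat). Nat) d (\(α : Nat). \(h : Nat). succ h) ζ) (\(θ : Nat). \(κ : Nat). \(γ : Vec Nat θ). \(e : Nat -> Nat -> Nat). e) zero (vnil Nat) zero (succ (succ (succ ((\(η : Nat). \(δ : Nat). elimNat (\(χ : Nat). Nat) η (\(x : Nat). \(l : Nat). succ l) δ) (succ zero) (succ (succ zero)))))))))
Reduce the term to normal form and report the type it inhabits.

resulting normal form:
  \(ω : Vec (Eq Nat zero zero) (succ (succ zero))). succ (succ (succ (succ (succ (succ (succ (succ (succ zero))))))))
type:
  Vec (Eq Nat zero zero) (succ (succ zero)) -> Nat


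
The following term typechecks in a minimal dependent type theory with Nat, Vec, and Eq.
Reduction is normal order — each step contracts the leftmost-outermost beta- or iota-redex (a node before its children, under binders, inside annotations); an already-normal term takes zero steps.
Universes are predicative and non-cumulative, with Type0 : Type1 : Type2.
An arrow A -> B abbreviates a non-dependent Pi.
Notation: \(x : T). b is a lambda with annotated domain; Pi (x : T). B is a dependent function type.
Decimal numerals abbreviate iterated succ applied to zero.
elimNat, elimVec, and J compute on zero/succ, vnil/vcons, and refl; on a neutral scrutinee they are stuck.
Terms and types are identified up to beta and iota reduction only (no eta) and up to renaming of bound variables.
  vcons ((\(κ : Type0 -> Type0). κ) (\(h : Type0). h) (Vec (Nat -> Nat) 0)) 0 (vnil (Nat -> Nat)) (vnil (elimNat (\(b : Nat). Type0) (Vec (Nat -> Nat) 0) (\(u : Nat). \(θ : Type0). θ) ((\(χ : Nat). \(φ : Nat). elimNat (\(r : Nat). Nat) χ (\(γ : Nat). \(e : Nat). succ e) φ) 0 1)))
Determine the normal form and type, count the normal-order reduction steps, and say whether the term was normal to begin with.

normal form:
  vcons (Vec (Nat -> Nat) 0) 0 (vnil (Nat -> Nat)) (vnil (Vec (Nat -> Nat) 0))
the term's type:
  Vec (Vec (Nat -> Nat) 0) 1
normal-order step count: 12
started in normal form: no
first redex: a beta-redex


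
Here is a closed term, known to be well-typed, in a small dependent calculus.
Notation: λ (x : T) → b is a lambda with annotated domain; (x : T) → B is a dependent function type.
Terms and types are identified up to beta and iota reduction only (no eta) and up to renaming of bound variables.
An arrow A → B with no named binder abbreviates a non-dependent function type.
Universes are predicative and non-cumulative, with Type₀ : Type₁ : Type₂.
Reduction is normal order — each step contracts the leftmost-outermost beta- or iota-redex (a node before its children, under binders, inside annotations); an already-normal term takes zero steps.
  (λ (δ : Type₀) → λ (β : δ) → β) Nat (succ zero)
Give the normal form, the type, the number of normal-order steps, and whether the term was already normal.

normal form:
  succ zero
type:
  Nat
normal-order step count: 2
already normal: no
first contracted redex: a beta-redex
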